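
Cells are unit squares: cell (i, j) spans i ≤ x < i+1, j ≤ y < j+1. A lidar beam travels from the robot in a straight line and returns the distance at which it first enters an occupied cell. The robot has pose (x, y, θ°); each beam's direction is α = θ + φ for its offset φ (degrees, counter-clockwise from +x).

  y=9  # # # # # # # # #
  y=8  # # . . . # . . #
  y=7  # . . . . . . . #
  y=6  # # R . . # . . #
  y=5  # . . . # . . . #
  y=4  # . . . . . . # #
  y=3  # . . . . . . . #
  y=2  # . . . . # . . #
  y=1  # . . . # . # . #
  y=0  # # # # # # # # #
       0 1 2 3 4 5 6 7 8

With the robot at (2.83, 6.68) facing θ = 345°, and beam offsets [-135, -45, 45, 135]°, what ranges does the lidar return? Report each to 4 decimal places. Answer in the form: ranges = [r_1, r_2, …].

ranges = [0.9584, 4.3400, 2.6400, 1.6600]

beam 1: φ=-135°, α=210°
  d=(-0.8660,-0.5000)  start (2,6)  tX=0.9584 tY=1.3600  stride 1/|dx|=1.1547 1/|dy|=2.0000
    cross x-line → (1,6), t=0.9584 (wall)
  → r_1 = 0.9584
beam 2: φ=-45°, α=300°
  d=(0.5000,-0.8660)  start (2,6)  tX=0.3400 tY=0.7852  stride 1/|dx|=2.0000 1/|dy|=1.1547
    cross x-line → (3,6), t=0.3400
    cross y-line → (3,5), t=0.7852
    cross y-line → (3,4), t=1.9399
    cross x-line → (4,4), t=2.3400
    cross y-line → (4,3), t=3.0946
    cross y-line → (4,2), t=4.2493
    cross x-line → (5,2), t=4.3400 (wall)
  → r_2 = 4.3400
beam 3: φ=45°, α=30°
  d=(0.8660,0.5000)  start (2,6)  tX=0.1963 tY=0.6400  stride 1/|dx|=1.1547 1/|dy|=2.0000
    cross x-line → (3,6), t=0.1963
    cross y-line → (3,7), t=0.6400
    cross x-line → (4,7), t=1.3510
    cross x-line → (5,7), t=2.5057
    cross y-line → (5,8), t=2.6400 (wall)
  → r_3 = 2.6400
beam 4: φ=135°, α=120°
  d=(-0.5000,0.8660)  start (2,6)  tX=1.6600 tY=0.3695  stride 1/|dx|=2.0000 1/|dy|=1.1547
    cross y-line → (2,7), t=0.3695
    cross y-line → (2,8), t=1.5242
    cross x-line → (1,8), t=1.6600 (wall)
  → r_4 = 1.6600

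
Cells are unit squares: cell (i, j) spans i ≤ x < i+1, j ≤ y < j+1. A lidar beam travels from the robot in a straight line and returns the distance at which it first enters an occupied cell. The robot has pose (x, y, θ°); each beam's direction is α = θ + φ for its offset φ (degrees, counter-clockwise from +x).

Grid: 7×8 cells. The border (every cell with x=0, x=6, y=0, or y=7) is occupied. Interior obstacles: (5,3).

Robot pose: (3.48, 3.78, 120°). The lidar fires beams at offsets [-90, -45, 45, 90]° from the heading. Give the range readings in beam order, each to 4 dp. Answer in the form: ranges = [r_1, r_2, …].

ranges = [2.9098, 3.3336, 2.5675, 2.8637]

beam 1: φ=-90°, α=30°
  d=(0.8660,0.5000)  start (3,3)  tX=0.6004 tY=0.4400  stride 1/|dx|=1.1547 1/|dy|=2.0000
    cross y-line → (3,4), t=0.4400
    cross x-line → (4,4), t=0.6004
    cross x-line → (5,4), t=1.7551
    cross y-line → (5,5), t=2.4400
    cross x-line → (6,5), t=2.9098 (wall)
  → r_1 = 2.9098
beam 2: φ=-45°, α=75°
  d=(0.2588,0.9659)  start (3,3)  tX=2.0091 tY=0.2278  stride 1/|dx|=3.8637 1/|dy|=1.0353
    cross y-line → (3,4), t=0.2278
    cross y-line → (3,5), t=1.2630
    cross x-line → (4,5), t=2.0091
    cross y-line → (4,6), t=2.2983
    cross y-line → (4,7), t=3.3336 (wall)
  → r_2 = 3.3336
beam 3: φ=45°, α=165°
  d=(-0.9659,0.2588)  start (3,3)  tX=0.4969 tY=0.8500  stride 1/|dx|=1.0353 1/|dy|=3.8637
    cross x-line → (2,3), t=0.4969
    cross y-line → (2,4), t=0.8500
    cross x-line → (1,4), t=1.5322
    cross x-line → (0,4), t=2.5675 (wall)
  → r_3 = 2.5675
beam 4: φ=90°, α=210°
  d=(-0.8660,-0.5000)  start (3,3)  tX=0.5543 tY=1.5600  stride 1/|dx|=1.1547 1/|dy|=2.0000
    cross x-line → (2,3), t=0.5543
    cross y-line → (2,2), t=1.5600
    cross x-line → (1,2), t=1.7090
    cross x-line → (0,2), t=2.8637 (wall)
  → r_4 = 2.8637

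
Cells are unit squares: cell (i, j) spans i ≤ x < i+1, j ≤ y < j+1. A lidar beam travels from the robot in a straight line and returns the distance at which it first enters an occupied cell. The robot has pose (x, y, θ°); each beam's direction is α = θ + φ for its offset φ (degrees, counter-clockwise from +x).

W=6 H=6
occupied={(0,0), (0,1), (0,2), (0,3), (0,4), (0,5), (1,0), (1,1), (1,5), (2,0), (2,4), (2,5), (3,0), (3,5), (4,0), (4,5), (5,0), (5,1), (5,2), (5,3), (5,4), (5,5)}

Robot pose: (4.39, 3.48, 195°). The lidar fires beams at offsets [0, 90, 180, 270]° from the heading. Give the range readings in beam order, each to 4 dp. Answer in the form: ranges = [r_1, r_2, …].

ranges = [3.5096, 2.3569, 0.6315, 1.5736]

beam 1: φ=0°, α=195°
  cosα=-0.9659 sinα=-0.2588 | (4,3) | tMaxX 0.4038 tMaxY 1.8546 | tΔX 1.0353 tΔY 3.8637
    t=0.4038 [x] (3,3)
    t=1.4390 [x] (2,3)
    t=1.8546 [y] (2,2)
    t=2.4743 [x] (1,2)
    t=3.5096 [x] (0,2) — stop
  → r_1 = 3.5096
beam 2: φ=90°, α=285°
  cosα=0.2588 sinα=-0.9659 | (4,3) | tMaxX 2.3569 tMaxY 0.4969 | tΔX 3.8637 tΔY 1.0353
    t=0.4969 [y] (4,2)
    t=1.5322 [y] (4,1)
    t=2.3569 [x] (5,1) — stop
  → r_2 = 2.3569
beam 3: φ=180°, α=15°
  cosα=0.9659 sinα=0.2588 | (4,3) | tMaxX 0.6315 tMaxY 2.0091 | tΔX 1.0353 tΔY 3.8637
    t=0.6315 [x] (5,3) — stop
  → r_3 = 0.6315
beam 4: φ=270°, α=105°
  cosα=-0.2588 sinα=0.9659 | (4,3) | tMaxX 1.5068 tMaxY 0.5383 | tΔX 3.8637 tΔY 1.0353
    t=0.5383 [y] (4,4)
    t=1.5068 [x] (3,4)
    t=1.5736 [y] (3,5) — stop
  → r_4 = 1.5736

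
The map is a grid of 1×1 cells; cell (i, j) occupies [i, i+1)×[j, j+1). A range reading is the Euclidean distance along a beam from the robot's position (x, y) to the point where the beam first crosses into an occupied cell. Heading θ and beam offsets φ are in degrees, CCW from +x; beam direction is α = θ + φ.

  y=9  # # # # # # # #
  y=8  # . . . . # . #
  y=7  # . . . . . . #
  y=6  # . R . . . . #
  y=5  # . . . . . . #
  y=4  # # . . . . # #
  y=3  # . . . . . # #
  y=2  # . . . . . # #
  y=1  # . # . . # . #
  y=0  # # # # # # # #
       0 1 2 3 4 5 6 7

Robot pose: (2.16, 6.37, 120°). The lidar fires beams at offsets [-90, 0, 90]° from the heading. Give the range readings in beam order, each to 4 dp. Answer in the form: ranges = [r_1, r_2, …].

ranges = [3.2793, 2.3200, 1.3395]

beam 1: φ=-90°, α=30°
  dir = (cos 30°, sin 30°) = (0.8660, 0.5000); from cell (2,6)
  next x-line at t=0.9699, next y-line at t=1.2600; Δt_x=1.1547, Δt_y=2.0000
    x: enter (3,6) at t=0.9699
    y: enter (3,7) at t=1.2600
    x: enter (4,7) at t=2.1246
    y: enter (4,8) at t=3.2600
    x: enter (5,8) at t=3.2793 ← occupied
  → r_1 = 3.2793
beam 2: φ=0°, α=120°
  dir = (cos 120°, sin 120°) = (-0.5000, 0.8660); from cell (2,6)
  next x-line at t=0.3200, next y-line at t=0.7275; Δt_x=2.0000, Δt_y=1.1547
    x: enter (1,6) at t=0.3200
    y: enter (1,7) at t=0.7275
    y: enter (1,8) at t=1.8822
    x: enter (0,8) at t=2.3200 ← occupied
  → r_2 = 2.3200
beam 3: φ=90°, α=210°
  dir = (cos 210°, sin 210°) = (-0.8660, -0.5000); from cell (2,6)
  next x-line at t=0.1848, next y-line at t=0.7400; Δt_x=1.1547, Δt_y=2.0000
    x: enter (1,6) at t=0.1848
    y: enter (1,5) at t=0.7400
    x: enter (0,5) at t=1.3395 ← occupied
  → r_3 = 1.3395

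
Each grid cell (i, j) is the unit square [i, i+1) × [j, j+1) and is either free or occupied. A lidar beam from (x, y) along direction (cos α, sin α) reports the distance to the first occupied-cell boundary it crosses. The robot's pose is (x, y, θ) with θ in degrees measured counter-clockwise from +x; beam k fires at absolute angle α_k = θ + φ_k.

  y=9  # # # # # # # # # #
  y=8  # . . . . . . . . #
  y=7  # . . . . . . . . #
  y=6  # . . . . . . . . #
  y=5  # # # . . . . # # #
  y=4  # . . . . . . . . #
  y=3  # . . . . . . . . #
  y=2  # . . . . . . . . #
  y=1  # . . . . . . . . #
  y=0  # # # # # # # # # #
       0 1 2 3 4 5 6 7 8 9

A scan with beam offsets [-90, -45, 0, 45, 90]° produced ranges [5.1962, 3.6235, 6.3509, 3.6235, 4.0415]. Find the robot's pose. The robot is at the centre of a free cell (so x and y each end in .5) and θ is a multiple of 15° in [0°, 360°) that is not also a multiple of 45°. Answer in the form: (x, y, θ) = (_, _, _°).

(x, y, θ) = (6.5, 4.5, 210°)

Candidates: 60 free-cell centres × 16 headings = 960 poses. Raycast each; keep the one whose scan matches to 4 dp.
  (3.5, 4.5, 195°): beam 1 = 4.6587 ≠ 5.1962 ✗
  (6.5, 5.5, 285°): beam 1 = 5.6940 ≠ 5.1962 ✗
  (7.5, 4.5, 105°): beam 1 = 1.5529 ≠ 5.1962 ✗
  (4.5, 8.5, 210°): beam 1 = 0.5774 ≠ 5.1962 ✗
  …
  (6.5, 4.5, 210°): r_1=5.1962, r_2=3.6235, r_3=6.3509, r_4=3.6235, r_5=4.0415 — all match ✓
No second candidate reproduces the full scan.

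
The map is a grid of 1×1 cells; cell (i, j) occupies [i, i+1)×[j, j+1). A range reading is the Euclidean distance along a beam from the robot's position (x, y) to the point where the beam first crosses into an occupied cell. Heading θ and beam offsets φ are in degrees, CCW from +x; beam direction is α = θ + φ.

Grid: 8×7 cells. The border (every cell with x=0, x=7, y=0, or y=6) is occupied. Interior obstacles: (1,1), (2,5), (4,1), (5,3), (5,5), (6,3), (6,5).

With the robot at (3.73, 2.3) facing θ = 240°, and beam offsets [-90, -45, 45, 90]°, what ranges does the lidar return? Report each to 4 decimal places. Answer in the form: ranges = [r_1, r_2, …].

beam 1: φ=-90°, α=150°
  direction (-0.8660, 0.5000); cell (3,2); t to first gridline: x 0.8429, y 1.4000 (then +1.1547 / +2.0000)
    (2,2) via x @ 0.8429
    (2,3) via y @ 1.4000
    (1,3) via x @ 1.9976
    (0,3) via x @ 3.1523  # hit
  → r_1 = 3.1523
beam 2: φ=-45°, α=195°
  direction (-0.9659, -0.2588); cell (3,2); t to first gridline: x 0.7558, y 1.1591 (then +1.0353 / +3.8637)
    (2,2) via x @ 0.7558
    (2,1) via y @ 1.1591
    (1,1) via x @ 1.7910  # hit
  → r_2 = 1.7910
beam 3: φ=45°, α=285°
  direction (0.2588, -0.9659); cell (3,2); t to first gridline: x 1.0432, y 0.3106 (then +3.8637 / +1.0353)
    (3,1) via y @ 0.3106
    (4,1) via x @ 1.0432  # hit
  → r_3 = 1.0432
beam 4: φ=90°, α=330°
  direction (0.8660, -0.5000); cell (3,2); t to first gridline: x 0.3118, y 0.6000 (then +1.1547 / +2.0000)
    (4,2) via x @ 0.3118
    (4,1) via y @ 0.6000  # hit
  → r_4 = 0.6000

ranges = [3.1523, 1.7910, 1.0432, 0.6000]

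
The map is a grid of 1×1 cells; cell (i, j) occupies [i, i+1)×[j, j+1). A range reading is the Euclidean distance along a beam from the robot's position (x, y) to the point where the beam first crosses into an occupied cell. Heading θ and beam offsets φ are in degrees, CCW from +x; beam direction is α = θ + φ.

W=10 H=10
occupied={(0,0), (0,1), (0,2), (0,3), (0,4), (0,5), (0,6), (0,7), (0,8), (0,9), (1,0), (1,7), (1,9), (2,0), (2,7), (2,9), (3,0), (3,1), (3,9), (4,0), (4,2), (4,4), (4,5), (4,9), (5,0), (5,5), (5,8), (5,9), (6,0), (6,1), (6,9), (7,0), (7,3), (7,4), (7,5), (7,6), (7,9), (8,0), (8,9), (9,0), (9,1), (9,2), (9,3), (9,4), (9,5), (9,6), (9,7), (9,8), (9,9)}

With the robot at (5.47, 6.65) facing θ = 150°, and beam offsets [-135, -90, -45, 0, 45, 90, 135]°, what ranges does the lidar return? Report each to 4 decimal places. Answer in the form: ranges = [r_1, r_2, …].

beam 1: φ=-135°, α=15°
  d=(0.9659,0.2588)  start (5,6)  tX=0.5487 tY=1.3523  stride 1/|dx|=1.0353 1/|dy|=3.8637
    cross x-line → (6,6), t=0.5487
    cross y-line → (6,7), t=1.3523
    cross x-line → (7,7), t=1.5840
    cross x-line → (8,7), t=2.6192
    cross x-line → (9,7), t=3.6545 (wall)
  → r_1 = 3.6545
beam 2: φ=-90°, α=60°
  d=(0.5000,0.8660)  start (5,6)  tX=1.0600 tY=0.4041  stride 1/|dx|=2.0000 1/|dy|=1.1547
    cross y-line → (5,7), t=0.4041
    cross x-line → (6,7), t=1.0600
    cross y-line → (6,8), t=1.5588
    cross y-line → (6,9), t=2.7135 (wall)
  → r_2 = 2.7135
beam 3: φ=-45°, α=105°
  d=(-0.2588,0.9659)  start (5,6)  tX=1.8159 tY=0.3623  stride 1/|dx|=3.8637 1/|dy|=1.0353
    cross y-line → (5,7), t=0.3623
    cross y-line → (5,8), t=1.3976 (wall)
  → r_3 = 1.3976
beam 4: φ=0°, α=150°
  d=(-0.8660,0.5000)  start (5,6)  tX=0.5427 tY=0.7000  stride 1/|dx|=1.1547 1/|dy|=2.0000
    cross x-line → (4,6), t=0.5427
    cross y-line → (4,7), t=0.7000
    cross x-line → (3,7), t=1.6974
    cross y-line → (3,8), t=2.7000
    cross x-line → (2,8), t=2.8521
    cross x-line → (1,8), t=4.0068
    cross y-line → (1,9), t=4.7000 (wall)
  → r_4 = 4.7000
beam 5: φ=45°, α=195°
  d=(-0.9659,-0.2588)  start (5,6)  tX=0.4866 tY=2.5114  stride 1/|dx|=1.0353 1/|dy|=3.8637
    cross x-line → (4,6), t=0.4866
    cross x-line → (3,6), t=1.5219
    cross y-line → (3,5), t=2.5114
    cross x-line → (2,5), t=2.5571
    cross x-line → (1,5), t=3.5924
    cross x-line → (0,5), t=4.6277 (wall)
  → r_5 = 4.6277
beam 6: φ=90°, α=240°
  d=(-0.5000,-0.8660)  start (5,6)  tX=0.9400 tY=0.7506  stride 1/|dx|=2.0000 1/|dy|=1.1547
    cross y-line → (5,5), t=0.7506 (wall)
  → r_6 = 0.7506
beam 7: φ=135°, α=285°
  d=(0.2588,-0.9659)  start (5,6)  tX=2.0478 tY=0.6729  stride 1/|dx|=3.8637 1/|dy|=1.0353
    cross y-line → (5,5), t=0.6729 (wall)
  → r_7 = 0.6729

ranges = [3.6545, 2.7135, 1.3976, 4.7000, 4.6277, 0.7506, 0.6729]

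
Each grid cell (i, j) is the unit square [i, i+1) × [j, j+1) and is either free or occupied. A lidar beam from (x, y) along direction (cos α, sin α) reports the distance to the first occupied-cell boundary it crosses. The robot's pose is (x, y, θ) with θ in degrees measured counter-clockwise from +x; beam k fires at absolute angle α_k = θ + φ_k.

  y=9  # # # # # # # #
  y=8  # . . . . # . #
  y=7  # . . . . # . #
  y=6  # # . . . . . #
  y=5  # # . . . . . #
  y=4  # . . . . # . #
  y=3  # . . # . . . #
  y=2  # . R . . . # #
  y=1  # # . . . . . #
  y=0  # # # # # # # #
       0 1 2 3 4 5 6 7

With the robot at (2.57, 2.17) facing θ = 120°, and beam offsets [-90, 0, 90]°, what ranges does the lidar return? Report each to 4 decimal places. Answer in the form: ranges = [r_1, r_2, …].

ranges = [3.6600, 3.1400, 0.6582]

beam 1: φ=-90°, α=30°
  d=(0.8660,0.5000)  start (2,2)  tX=0.4965 tY=1.6600  stride 1/|dx|=1.1547 1/|dy|=2.0000
    cross x-line → (3,2), t=0.4965
    cross x-line → (4,2), t=1.6512
    cross y-line → (4,3), t=1.6600
    cross x-line → (5,3), t=2.8059
    cross y-line → (5,4), t=3.6600 (wall)
  → r_1 = 3.6600
beam 2: φ=0°, α=120°
  d=(-0.5000,0.8660)  start (2,2)  tX=1.1400 tY=0.9584  stride 1/|dx|=2.0000 1/|dy|=1.1547
    cross y-line → (2,3), t=0.9584
    cross x-line → (1,3), t=1.1400
    cross y-line → (1,4), t=2.1131
    cross x-line → (0,4), t=3.1400 (wall)
  → r_2 = 3.1400
beam 3: φ=90°, α=210°
  d=(-0.8660,-0.5000)  start (2,2)  tX=0.6582 tY=0.3400  stride 1/|dx|=1.1547 1/|dy|=2.0000
    cross y-line → (2,1), t=0.3400
    cross x-line → (1,1), t=0.6582 (wall)
  → r_3 = 0.6582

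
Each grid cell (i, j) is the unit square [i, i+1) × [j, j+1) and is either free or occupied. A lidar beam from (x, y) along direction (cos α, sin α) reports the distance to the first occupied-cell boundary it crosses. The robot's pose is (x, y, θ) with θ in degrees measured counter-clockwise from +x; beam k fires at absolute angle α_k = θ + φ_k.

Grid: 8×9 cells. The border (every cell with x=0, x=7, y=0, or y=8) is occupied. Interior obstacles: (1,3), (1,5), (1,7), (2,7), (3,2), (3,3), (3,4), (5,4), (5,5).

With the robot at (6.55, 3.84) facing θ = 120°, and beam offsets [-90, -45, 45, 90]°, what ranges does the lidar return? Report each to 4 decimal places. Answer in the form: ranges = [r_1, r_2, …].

ranges = [0.5196, 1.7387, 0.6182, 2.9445]

beam 1: φ=-90°, α=30°
  dir = (cos 30°, sin 30°) = (0.8660, 0.5000); from cell (6,3)
  next x-line at t=0.5196, next y-line at t=0.3200; Δt_x=1.1547, Δt_y=2.0000
    y: enter (6,4) at t=0.3200
    x: enter (7,4) at t=0.5196 ← occupied
  → r_1 = 0.5196
beam 2: φ=-45°, α=75°
  dir = (cos 75°, sin 75°) = (0.2588, 0.9659); from cell (6,3)
  next x-line at t=1.7387, next y-line at t=0.1656; Δt_x=3.8637, Δt_y=1.0353
    y: enter (6,4) at t=0.1656
    y: enter (6,5) at t=1.2009
    x: enter (7,5) at t=1.7387 ← occupied
  → r_2 = 1.7387
beam 3: φ=45°, α=165°
  dir = (cos 165°, sin 165°) = (-0.9659, 0.2588); from cell (6,3)
  next x-line at t=0.5694, next y-line at t=0.6182; Δt_x=1.0353, Δt_y=3.8637
    x: enter (5,3) at t=0.5694
    y: enter (5,4) at t=0.6182 ← occupied
  → r_3 = 0.6182
beam 4: φ=90°, α=210°
  dir = (cos 210°, sin 210°) = (-0.8660, -0.5000); from cell (6,3)
  next x-line at t=0.6351, next y-line at t=1.6800; Δt_x=1.1547, Δt_y=2.0000
    x: enter (5,3) at t=0.6351
    y: enter (5,2) at t=1.6800
    x: enter (4,2) at t=1.7898
    x: enter (3,2) at t=2.9445 ← occupied
  → r_4 = 2.9445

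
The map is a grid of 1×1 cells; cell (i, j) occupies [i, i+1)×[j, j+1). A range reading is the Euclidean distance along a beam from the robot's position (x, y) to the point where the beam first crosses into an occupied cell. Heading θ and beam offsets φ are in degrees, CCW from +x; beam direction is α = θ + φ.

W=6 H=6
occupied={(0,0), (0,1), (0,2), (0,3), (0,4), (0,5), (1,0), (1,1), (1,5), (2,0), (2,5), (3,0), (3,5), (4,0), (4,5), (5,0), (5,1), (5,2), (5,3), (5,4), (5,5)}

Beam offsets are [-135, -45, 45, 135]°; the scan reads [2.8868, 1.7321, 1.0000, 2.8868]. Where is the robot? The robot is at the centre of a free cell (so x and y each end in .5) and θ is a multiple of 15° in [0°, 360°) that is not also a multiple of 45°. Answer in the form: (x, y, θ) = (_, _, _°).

(x, y, θ) = (2.5, 2.5, 195°)

Enumerate (i+0.5, j+0.5, θ) over the 15 free cells and 16 admissible headings. For each, cast all 4 beams and compare to the given ranges.
  (3.5, 4.5, 30°): beam 1 = 3.6235 ≠ 2.8868 ✗
  (2.5, 1.5, 105°): beam 1 = 1.0000 ≠ 2.8868 ✗
  (4.5, 4.5, 330°): beam 1 = 3.6235 ≠ 2.8868 ✗
  (4.5, 3.5, 150°): beam 1 = 0.5176 ≠ 2.8868 ✗
  …
  (2.5, 2.5, 195°): r_1=2.8868, r_2=1.7321, r_3=1.0000, r_4=2.8868 — all match ✓
Only this pose fits every beam.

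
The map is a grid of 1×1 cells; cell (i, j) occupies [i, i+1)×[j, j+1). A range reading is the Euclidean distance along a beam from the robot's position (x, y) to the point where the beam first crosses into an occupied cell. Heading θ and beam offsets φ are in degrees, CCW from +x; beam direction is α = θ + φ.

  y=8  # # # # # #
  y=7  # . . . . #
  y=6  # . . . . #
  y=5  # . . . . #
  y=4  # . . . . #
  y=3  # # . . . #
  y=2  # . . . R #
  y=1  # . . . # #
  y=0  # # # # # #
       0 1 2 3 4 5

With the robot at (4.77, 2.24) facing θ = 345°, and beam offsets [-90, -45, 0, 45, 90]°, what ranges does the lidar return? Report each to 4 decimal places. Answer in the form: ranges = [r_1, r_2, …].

ranges = [0.2485, 0.2771, 0.2381, 0.2656, 0.8887]

beam 1: φ=-90°, α=255°
  cosα=-0.2588 sinα=-0.9659 | (4,2) | tMaxX 2.9751 tMaxY 0.2485 | tΔX 3.8637 tΔY 1.0353
    t=0.2485 [y] (4,1) — stop
  → r_1 = 0.2485
beam 2: φ=-45°, α=300°
  cosα=0.5000 sinα=-0.8660 | (4,2) | tMaxX 0.4600 tMaxY 0.2771 | tΔX 2.0000 tΔY 1.1547
    t=0.2771 [y] (4,1) — stop
  → r_2 = 0.2771
beam 3: φ=0°, α=345°
  cosα=0.9659 sinα=-0.2588 | (4,2) | tMaxX 0.2381 tMaxY 0.9273 | tΔX 1.0353 tΔY 3.8637
    t=0.2381 [x] (5,2) — stop
  → r_3 = 0.2381
beam 4: φ=45°, α=30°
  cosα=0.8660 sinα=0.5000 | (4,2) | tMaxX 0.2656 tMaxY 1.5200 | tΔX 1.1547 tΔY 2.0000
    t=0.2656 [x] (5,2) — stop
  → r_4 = 0.2656
beam 5: φ=90°, α=75°
  cosα=0.2588 sinα=0.9659 | (4,2) | tMaxX 0.8887 tMaxY 0.7868 | tΔX 3.8637 tΔY 1.0353
    t=0.7868 [y] (4,3)
    t=0.8887 [x] (5,3) — stop
  → r_5 = 0.8887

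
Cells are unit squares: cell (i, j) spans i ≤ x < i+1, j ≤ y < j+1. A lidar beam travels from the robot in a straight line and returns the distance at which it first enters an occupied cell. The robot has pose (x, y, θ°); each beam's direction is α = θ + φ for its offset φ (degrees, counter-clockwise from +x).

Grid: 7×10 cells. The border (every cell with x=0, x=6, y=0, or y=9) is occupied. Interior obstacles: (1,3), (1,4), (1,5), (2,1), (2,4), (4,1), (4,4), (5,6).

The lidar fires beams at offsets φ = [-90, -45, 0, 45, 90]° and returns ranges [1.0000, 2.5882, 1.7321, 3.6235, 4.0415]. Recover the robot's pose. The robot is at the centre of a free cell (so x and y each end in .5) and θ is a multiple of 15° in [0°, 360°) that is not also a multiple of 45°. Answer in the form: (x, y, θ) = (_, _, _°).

(x, y, θ) = (3.5, 5.5, 30°)

Enumerate (i+0.5, j+0.5, θ) over the 32 free cells and 16 admissible headings. For each, cast all 5 beams and compare to the given ranges.
  (4.5, 8.5, 210°): beam 1 = 0.5774 ≠ 1.0000 ✗
  (4.5, 6.5, 150°): beam 1 = 2.8868 ≠ 1.0000 ✗
  (4.5, 8.5, 75°): beam 1 = 1.5529 ≠ 1.0000 ✗
  …
  (3.5, 5.5, 30°): r_1=1.0000, r_2=2.5882, r_3=1.7321, r_4=3.6235, r_5=4.0415 — all match ✓
Unique over the lattice → pose = (3.5, 5.5, 30°).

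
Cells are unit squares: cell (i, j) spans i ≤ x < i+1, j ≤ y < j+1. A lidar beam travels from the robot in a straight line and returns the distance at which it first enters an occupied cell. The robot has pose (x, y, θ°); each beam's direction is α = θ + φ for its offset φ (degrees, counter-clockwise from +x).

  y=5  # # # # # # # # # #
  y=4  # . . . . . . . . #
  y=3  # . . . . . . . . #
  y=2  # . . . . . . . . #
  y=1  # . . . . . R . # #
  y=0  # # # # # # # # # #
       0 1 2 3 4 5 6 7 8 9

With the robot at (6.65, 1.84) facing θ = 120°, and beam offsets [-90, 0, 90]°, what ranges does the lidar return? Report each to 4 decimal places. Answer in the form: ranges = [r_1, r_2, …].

beam 1: φ=-90°, α=30°
  cosα=0.8660 sinα=0.5000 | (6,1) | tMaxX 0.4041 tMaxY 0.3200 | tΔX 1.1547 tΔY 2.0000
    t=0.3200 [y] (6,2)
    t=0.4041 [x] (7,2)
    t=1.5588 [x] (8,2)
    t=2.3200 [y] (8,3)
    t=2.7135 [x] (9,3) — stop
  → r_1 = 2.7135
beam 2: φ=0°, α=120°
  cosα=-0.5000 sinα=0.8660 | (6,1) | tMaxX 1.3000 tMaxY 0.1848 | tΔX 2.0000 tΔY 1.1547
    t=0.1848 [y] (6,2)
    t=1.3000 [x] (5,2)
    t=1.3395 [y] (5,3)
    t=2.4942 [y] (5,4)
    t=3.3000 [x] (4,4)
    t=3.6489 [y] (4,5) — stop
  → r_2 = 3.6489
beam 3: φ=90°, α=210°
  cosα=-0.8660 sinα=-0.5000 | (6,1) | tMaxX 0.7506 tMaxY 1.6800 | tΔX 1.1547 tΔY 2.0000
    t=0.7506 [x] (5,1)
    t=1.6800 [y] (5,0) — stop
  → r_3 = 1.6800

ranges = [2.7135, 3.6489, 1.6800]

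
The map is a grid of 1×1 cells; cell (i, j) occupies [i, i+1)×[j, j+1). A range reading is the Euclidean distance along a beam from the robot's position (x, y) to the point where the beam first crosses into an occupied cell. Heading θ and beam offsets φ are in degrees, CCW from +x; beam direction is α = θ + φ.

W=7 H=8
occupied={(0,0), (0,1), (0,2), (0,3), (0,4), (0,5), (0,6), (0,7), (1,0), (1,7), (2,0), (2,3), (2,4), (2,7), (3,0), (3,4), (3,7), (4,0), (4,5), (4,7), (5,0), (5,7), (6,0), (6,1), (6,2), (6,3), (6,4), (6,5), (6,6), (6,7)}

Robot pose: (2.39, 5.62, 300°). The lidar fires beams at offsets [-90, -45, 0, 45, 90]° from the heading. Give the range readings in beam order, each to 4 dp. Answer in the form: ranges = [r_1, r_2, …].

beam 1: φ=-90°, α=210°
  cosα=-0.8660 sinα=-0.5000 | (2,5) | tMaxX 0.4503 tMaxY 1.2400 | tΔX 1.1547 tΔY 2.0000
    t=0.4503 [x] (1,5)
    t=1.2400 [y] (1,4)
    t=1.6050 [x] (0,4) — stop
  → r_1 = 1.6050
beam 2: φ=-45°, α=255°
  cosα=-0.2588 sinα=-0.9659 | (2,5) | tMaxX 1.5068 tMaxY 0.6419 | tΔX 3.8637 tΔY 1.0353
    t=0.6419 [y] (2,4) — stop
  → r_2 = 0.6419
beam 3: φ=0°, α=300°
  cosα=0.5000 sinα=-0.8660 | (2,5) | tMaxX 1.2200 tMaxY 0.7159 | tΔX 2.0000 tΔY 1.1547
    t=0.7159 [y] (2,4) — stop
  → r_3 = 0.7159
beam 4: φ=45°, α=345°
  cosα=0.9659 sinα=-0.2588 | (2,5) | tMaxX 0.6315 tMaxY 2.3955 | tΔX 1.0353 tΔY 3.8637
    t=0.6315 [x] (3,5)
    t=1.6668 [x] (4,5) — stop
  → r_4 = 1.6668
beam 5: φ=90°, α=30°
  cosα=0.8660 sinα=0.5000 | (2,5) | tMaxX 0.7044 tMaxY 0.7600 | tΔX 1.1547 tΔY 2.0000
    t=0.7044 [x] (3,5)
    t=0.7600 [y] (3,6)
    t=1.8591 [x] (4,6)
    t=2.7600 [y] (4,7) — stop
  → r_5 = 2.7600

ranges = [1.6050, 0.6419, 0.7159, 1.6668, 2.7600]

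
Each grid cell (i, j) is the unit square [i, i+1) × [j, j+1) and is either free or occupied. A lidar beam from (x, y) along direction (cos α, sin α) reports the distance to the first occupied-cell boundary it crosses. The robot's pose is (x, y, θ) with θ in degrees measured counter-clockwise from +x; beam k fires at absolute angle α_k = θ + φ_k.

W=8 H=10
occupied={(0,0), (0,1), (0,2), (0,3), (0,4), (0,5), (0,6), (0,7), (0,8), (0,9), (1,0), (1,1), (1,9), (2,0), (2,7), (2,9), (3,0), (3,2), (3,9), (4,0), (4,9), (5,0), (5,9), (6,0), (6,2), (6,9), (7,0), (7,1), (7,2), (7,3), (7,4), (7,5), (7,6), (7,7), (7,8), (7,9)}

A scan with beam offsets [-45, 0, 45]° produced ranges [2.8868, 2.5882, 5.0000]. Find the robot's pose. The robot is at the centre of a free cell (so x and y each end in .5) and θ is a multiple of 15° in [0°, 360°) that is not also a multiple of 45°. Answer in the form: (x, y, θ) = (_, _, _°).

Enumerate (i+0.5, j+0.5, θ) over the 44 free cells and 16 admissible headings. For each, cast all 3 beams and compare to the given ranges.
  (6.5, 7.5, 240°): beam 1 = 5.6940 ≠ 2.8868 ✗
  (4.5, 1.5, 240°): beam 1 = 1.9319 ≠ 2.8868 ✗
  (5.5, 6.5, 300°): beam 1 = 5.6940 ≠ 2.8868 ✗
  …
  (4.5, 4.5, 15°): r_1=2.8868, r_2=2.5882, r_3=5.0000 — all match ✓
Only this pose fits every beam.

(x, y, θ) = (4.5, 4.5, 15°)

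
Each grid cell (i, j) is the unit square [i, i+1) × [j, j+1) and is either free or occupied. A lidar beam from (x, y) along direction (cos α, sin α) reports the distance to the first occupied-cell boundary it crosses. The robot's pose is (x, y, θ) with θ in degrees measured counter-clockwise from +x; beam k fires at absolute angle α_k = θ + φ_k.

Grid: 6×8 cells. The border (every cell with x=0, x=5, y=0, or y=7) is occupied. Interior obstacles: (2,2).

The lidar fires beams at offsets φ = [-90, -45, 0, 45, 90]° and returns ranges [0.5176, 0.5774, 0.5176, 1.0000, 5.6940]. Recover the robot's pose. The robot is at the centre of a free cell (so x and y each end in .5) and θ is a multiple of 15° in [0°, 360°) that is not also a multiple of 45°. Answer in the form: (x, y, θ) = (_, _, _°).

The pose lattice has 23·16 = 368 candidates. Test each by forward raycasting.
  (4.5, 4.5, 285°): beam 1 = 3.6235 ≠ 0.5176 ✗
  (1.5, 6.5, 30°): beam 1 = 6.3509 ≠ 0.5176 ✗
  (2.5, 4.5, 30°): beam 1 = 4.0415 ≠ 0.5176 ✗
  …
  (4.5, 1.5, 15°): r_1=0.5176, r_2=0.5774, r_3=0.5176, r_4=1.0000, r_5=5.6940 — all match ✓
Unique over the lattice → pose = (4.5, 1.5, 15°).

(x, y, θ) = (4.5, 1.5, 15°)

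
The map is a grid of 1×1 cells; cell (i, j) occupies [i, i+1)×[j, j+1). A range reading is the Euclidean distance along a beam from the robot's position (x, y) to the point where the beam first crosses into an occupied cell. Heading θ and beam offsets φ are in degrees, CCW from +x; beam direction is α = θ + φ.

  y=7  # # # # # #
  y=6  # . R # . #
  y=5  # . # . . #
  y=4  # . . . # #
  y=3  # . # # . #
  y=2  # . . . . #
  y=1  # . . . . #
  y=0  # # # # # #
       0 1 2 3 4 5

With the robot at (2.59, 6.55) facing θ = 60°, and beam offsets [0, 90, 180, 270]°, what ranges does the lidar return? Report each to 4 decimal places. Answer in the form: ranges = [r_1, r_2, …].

beam 1: φ=0°, α=60°
  direction (0.5000, 0.8660); cell (2,6); t to first gridline: x 0.8200, y 0.5196 (then +2.0000 / +1.1547)
    (2,7) via y @ 0.5196  # hit
  → r_1 = 0.5196
beam 2: φ=90°, α=150°
  direction (-0.8660, 0.5000); cell (2,6); t to first gridline: x 0.6813, y 0.9000 (then +1.1547 / +2.0000)
    (1,6) via x @ 0.6813
    (1,7) via y @ 0.9000  # hit
  → r_2 = 0.9000
beam 3: φ=180°, α=240°
  direction (-0.5000, -0.8660); cell (2,6); t to first gridline: x 1.1800, y 0.6351 (then +2.0000 / +1.1547)
    (2,5) via y @ 0.6351  # hit
  → r_3 = 0.6351
beam 4: φ=270°, α=330°
  direction (0.8660, -0.5000); cell (2,6); t to first gridline: x 0.4734, y 1.1000 (then +1.1547 / +2.0000)
    (3,6) via x @ 0.4734  # hit
  → r_4 = 0.4734

ranges = [0.5196, 0.9000, 0.6351, 0.4734]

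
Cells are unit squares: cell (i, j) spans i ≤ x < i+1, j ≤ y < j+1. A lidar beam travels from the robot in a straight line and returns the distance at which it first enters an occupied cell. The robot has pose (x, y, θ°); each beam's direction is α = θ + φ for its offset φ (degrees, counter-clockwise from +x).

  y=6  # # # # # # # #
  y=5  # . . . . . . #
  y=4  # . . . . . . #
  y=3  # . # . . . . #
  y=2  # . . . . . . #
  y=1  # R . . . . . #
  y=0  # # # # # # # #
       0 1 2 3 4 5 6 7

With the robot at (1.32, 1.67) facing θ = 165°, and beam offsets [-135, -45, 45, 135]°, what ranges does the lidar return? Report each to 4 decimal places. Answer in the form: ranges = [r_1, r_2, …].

beam 1: φ=-135°, α=30°
  dir = (cos 30°, sin 30°) = (0.8660, 0.5000); from cell (1,1)
  next x-line at t=0.7852, next y-line at t=0.6600; Δt_x=1.1547, Δt_y=2.0000
    y: enter (1,2) at t=0.6600
    x: enter (2,2) at t=0.7852
    x: enter (3,2) at t=1.9399
    y: enter (3,3) at t=2.6600
    x: enter (4,3) at t=3.0946
    x: enter (5,3) at t=4.2493
    y: enter (5,4) at t=4.6600
    x: enter (6,4) at t=5.4040
    x: enter (7,4) at t=6.5587 ← occupied
  → r_1 = 6.5587
beam 2: φ=-45°, α=120°
  dir = (cos 120°, sin 120°) = (-0.5000, 0.8660); from cell (1,1)
  next x-line at t=0.6400, next y-line at t=0.3811; Δt_x=2.0000, Δt_y=1.1547
    y: enter (1,2) at t=0.3811
    x: enter (0,2) at t=0.6400 ← occupied
  → r_2 = 0.6400
beam 3: φ=45°, α=210°
  dir = (cos 210°, sin 210°) = (-0.8660, -0.5000); from cell (1,1)
  next x-line at t=0.3695, next y-line at t=1.3400; Δt_x=1.1547, Δt_y=2.0000
    x: enter (0,1) at t=0.3695 ← occupied
  → r_3 = 0.3695
beam 4: φ=135°, α=300°
  dir = (cos 300°, sin 300°) = (0.5000, -0.8660); from cell (1,1)
  next x-line at t=1.3600, next y-line at t=0.7736; Δt_x=2.0000, Δt_y=1.1547
    y: enter (1,0) at t=0.7736 ← occupied
  → r_4 = 0.7736

ranges = [6.5587, 0.6400, 0.3695, 0.7736]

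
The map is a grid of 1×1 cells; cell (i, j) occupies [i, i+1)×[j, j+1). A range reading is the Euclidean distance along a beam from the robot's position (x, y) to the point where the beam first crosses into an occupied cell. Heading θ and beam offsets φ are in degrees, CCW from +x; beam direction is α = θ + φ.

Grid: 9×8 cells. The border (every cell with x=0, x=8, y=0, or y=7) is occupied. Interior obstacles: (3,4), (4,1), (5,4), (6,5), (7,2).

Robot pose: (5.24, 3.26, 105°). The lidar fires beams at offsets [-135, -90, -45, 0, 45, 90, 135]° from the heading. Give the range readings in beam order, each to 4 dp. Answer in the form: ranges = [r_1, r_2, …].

beam 1: φ=-135°, α=330°
  direction (0.8660, -0.5000); cell (5,3); t to first gridline: x 0.8776, y 0.5200 (then +1.1547 / +2.0000)
    (5,2) via y @ 0.5200
    (6,2) via x @ 0.8776
    (7,2) via x @ 2.0323  # hit
  → r_1 = 2.0323
beam 2: φ=-90°, α=15°
  direction (0.9659, 0.2588); cell (5,3); t to first gridline: x 0.7868, y 2.8591 (then +1.0353 / +3.8637)
    (6,3) via x @ 0.7868
    (7,3) via x @ 1.8221
    (8,3) via x @ 2.8574  # hit
  → r_2 = 2.8574
beam 3: φ=-45°, α=60°
  direction (0.5000, 0.8660); cell (5,3); t to first gridline: x 1.5200, y 0.8545 (then +2.0000 / +1.1547)
    (5,4) via y @ 0.8545  # hit
  → r_3 = 0.8545
beam 4: φ=0°, α=105°
  direction (-0.2588, 0.9659); cell (5,3); t to first gridline: x 0.9273, y 0.7661 (then +3.8637 / +1.0353)
    (5,4) via y @ 0.7661  # hit
  → r_4 = 0.7661
beam 5: φ=45°, α=150°
  direction (-0.8660, 0.5000); cell (5,3); t to first gridline: x 0.2771, y 1.4800 (then +1.1547 / +2.0000)
    (4,3) via x @ 0.2771
    (3,3) via x @ 1.4318
    (3,4) via y @ 1.4800  # hit
  → r_5 = 1.4800
beam 6: φ=90°, α=195°
  direction (-0.9659, -0.2588); cell (5,3); t to first gridline: x 0.2485, y 1.0046 (then +1.0353 / +3.8637)
    (4,3) via x @ 0.2485
    (4,2) via y @ 1.0046
    (3,2) via x @ 1.2837
    (2,2) via x @ 2.3190
    (1,2) via x @ 3.3543
    (0,2) via x @ 4.3896  # hit
  → r_6 = 4.3896
beam 7: φ=135°, α=240°
  direction (-0.5000, -0.8660); cell (5,3); t to first gridline: x 0.4800, y 0.3002 (then +2.0000 / +1.1547)
    (5,2) via y @ 0.3002
    (4,2) via x @ 0.4800
    (4,1) via y @ 1.4549  # hit
  → r_7 = 1.4549

ranges = [2.0323, 2.8574, 0.8545, 0.7661, 1.4800, 4.3896, 1.4549]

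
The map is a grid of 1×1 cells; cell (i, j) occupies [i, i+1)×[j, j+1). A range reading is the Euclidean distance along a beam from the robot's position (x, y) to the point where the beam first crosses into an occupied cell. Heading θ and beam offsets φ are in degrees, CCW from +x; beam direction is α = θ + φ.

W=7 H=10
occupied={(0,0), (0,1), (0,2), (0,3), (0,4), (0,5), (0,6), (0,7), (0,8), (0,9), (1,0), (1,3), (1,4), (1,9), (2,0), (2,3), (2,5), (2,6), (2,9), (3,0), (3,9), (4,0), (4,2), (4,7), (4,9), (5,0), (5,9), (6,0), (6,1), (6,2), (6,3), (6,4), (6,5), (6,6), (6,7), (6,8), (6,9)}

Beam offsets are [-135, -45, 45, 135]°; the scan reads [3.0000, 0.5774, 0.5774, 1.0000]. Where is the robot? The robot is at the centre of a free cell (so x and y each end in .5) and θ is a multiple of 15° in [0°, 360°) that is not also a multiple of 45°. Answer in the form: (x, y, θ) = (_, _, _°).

Enumerate (i+0.5, j+0.5, θ) over the 33 free cells and 16 admissible headings. For each, cast all 4 beams and compare to the given ranges.
  (1.5, 6.5, 285°): beam 1 = 0.5774 ≠ 3.0000 ✗
  (5.5, 2.5, 285°): beam 1 = 0.5774 ≠ 3.0000 ✗
  (5.5, 5.5, 165°): beam 1 = 0.5774 ≠ 3.0000 ✗
  (4.5, 1.5, 330°): beam 1 = 1.9319 ≠ 3.0000 ✗
  …
  (1.5, 2.5, 105°): r_1=3.0000, r_2=0.5774, r_3=0.5774, r_4=1.0000 — all match ✓
Only this pose fits every beam.

(x, y, θ) = (1.5, 2.5, 105°)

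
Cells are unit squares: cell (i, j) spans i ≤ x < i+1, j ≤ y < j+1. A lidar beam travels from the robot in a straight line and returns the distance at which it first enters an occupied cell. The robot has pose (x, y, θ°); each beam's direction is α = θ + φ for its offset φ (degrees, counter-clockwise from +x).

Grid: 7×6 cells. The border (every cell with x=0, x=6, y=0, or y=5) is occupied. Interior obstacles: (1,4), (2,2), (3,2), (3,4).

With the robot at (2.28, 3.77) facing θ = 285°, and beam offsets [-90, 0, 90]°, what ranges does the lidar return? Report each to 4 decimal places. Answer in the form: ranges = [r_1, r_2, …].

ranges = [1.3252, 0.7972, 0.8887]

beam 1: φ=-90°, α=195°
  cosα=-0.9659 sinα=-0.2588 | (2,3) | tMaxX 0.2899 tMaxY 2.9751 | tΔX 1.0353 tΔY 3.8637
    t=0.2899 [x] (1,3)
    t=1.3252 [x] (0,3) — stop
  → r_1 = 1.3252
beam 2: φ=0°, α=285°
  cosα=0.2588 sinα=-0.9659 | (2,3) | tMaxX 2.7819 tMaxY 0.7972 | tΔX 3.8637 tΔY 1.0353
    t=0.7972 [y] (2,2) — stop
  → r_2 = 0.7972
beam 3: φ=90°, α=15°
  cosα=0.9659 sinα=0.2588 | (2,3) | tMaxX 0.7454 tMaxY 0.8887 | tΔX 1.0353 tΔY 3.8637
    t=0.7454 [x] (3,3)
    t=0.8887 [y] (3,4) — stop
  → r_3 = 0.8887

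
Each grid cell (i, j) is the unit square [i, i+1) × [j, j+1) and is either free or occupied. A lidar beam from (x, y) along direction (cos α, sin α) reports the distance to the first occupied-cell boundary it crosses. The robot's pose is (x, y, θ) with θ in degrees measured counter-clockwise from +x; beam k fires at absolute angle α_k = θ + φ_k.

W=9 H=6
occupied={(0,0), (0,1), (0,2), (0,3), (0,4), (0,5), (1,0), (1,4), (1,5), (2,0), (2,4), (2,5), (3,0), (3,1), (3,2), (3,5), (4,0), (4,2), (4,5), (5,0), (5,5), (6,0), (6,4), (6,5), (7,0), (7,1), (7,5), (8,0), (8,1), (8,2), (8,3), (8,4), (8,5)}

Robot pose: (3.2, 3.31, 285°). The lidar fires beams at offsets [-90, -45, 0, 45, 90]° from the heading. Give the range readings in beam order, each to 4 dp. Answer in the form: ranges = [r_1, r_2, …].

beam 1: φ=-90°, α=195°
  cosα=-0.9659 sinα=-0.2588 | (3,3) | tMaxX 0.2071 tMaxY 1.1977 | tΔX 1.0353 tΔY 3.8637
    t=0.2071 [x] (2,3)
    t=1.1977 [y] (2,2)
    t=1.2423 [x] (1,2)
    t=2.2776 [x] (0,2) — stop
  → r_1 = 2.2776
beam 2: φ=-45°, α=240°
  cosα=-0.5000 sinα=-0.8660 | (3,3) | tMaxX 0.4000 tMaxY 0.3580 | tΔX 2.0000 tΔY 1.1547
    t=0.3580 [y] (3,2) — stop
  → r_2 = 0.3580
beam 3: φ=0°, α=285°
  cosα=0.2588 sinα=-0.9659 | (3,3) | tMaxX 3.0910 tMaxY 0.3209 | tΔX 3.8637 tΔY 1.0353
    t=0.3209 [y] (3,2) — stop
  → r_3 = 0.3209
beam 4: φ=45°, α=330°
  cosα=0.8660 sinα=-0.5000 | (3,3) | tMaxX 0.9238 tMaxY 0.6200 | tΔX 1.1547 tΔY 2.0000
    t=0.6200 [y] (3,2) — stop
  → r_4 = 0.6200
beam 5: φ=90°, α=15°
  cosα=0.9659 sinα=0.2588 | (3,3) | tMaxX 0.8282 tMaxY 2.6660 | tΔX 1.0353 tΔY 3.8637
    t=0.8282 [x] (4,3)
    t=1.8635 [x] (5,3)
    t=2.6660 [y] (5,4)
    t=2.8988 [x] (6,4) — stop
  → r_5 = 2.8988

ranges = [2.2776, 0.3580, 0.3209, 0.6200, 2.8988]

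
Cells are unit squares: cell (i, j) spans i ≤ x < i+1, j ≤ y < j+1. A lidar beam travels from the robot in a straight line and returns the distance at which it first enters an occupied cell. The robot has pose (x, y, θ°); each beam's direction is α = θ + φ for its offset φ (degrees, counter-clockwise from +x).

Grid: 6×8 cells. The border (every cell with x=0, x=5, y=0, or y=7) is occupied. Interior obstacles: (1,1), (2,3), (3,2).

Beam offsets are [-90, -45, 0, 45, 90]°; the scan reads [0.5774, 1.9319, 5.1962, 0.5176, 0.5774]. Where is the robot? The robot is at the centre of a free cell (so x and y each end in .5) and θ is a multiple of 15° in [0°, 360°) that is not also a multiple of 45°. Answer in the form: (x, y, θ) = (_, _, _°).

Candidates: 21 free-cell centres × 16 headings = 336 poses. Raycast each; keep the one whose scan matches to 4 dp.
  (1.5, 2.5, 165°): beam 1 = 4.6587 ≠ 0.5774 ✗
  (3.5, 6.5, 195°): beam 1 = 0.5176 ≠ 0.5774 ✗
  (3.5, 5.5, 150°): beam 1 = 1.7321 ≠ 0.5774 ✗
  (1.5, 5.5, 300°): beam 3 = 1.7321 ≠ 5.1962 ✗
  (3.5, 6.5, 255°): beam 1 = 1.9319 ≠ 0.5774 ✗
  …
  (4.5, 2.5, 120°): r_1=0.5774, r_2=1.9319, r_3=5.1962, r_4=0.5176, r_5=0.5774 — all match ✓
Unique over the lattice → pose = (4.5, 2.5, 120°).

(x, y, θ) = (4.5, 2.5, 120°)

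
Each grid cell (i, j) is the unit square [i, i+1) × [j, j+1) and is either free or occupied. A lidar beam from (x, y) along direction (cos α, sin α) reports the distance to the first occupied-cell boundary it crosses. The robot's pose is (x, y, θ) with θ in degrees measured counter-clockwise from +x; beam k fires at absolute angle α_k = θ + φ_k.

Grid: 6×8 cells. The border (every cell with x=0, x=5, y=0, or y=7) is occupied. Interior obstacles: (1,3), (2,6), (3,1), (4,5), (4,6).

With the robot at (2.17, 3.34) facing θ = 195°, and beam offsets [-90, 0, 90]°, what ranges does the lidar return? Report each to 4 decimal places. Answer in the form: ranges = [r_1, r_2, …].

beam 1: φ=-90°, α=105°
  direction (-0.2588, 0.9659); cell (2,3); t to first gridline: x 0.6568, y 0.6833 (then +3.8637 / +1.0353)
    (1,3) via x @ 0.6568  # hit
  → r_1 = 0.6568
beam 2: φ=0°, α=195°
  direction (-0.9659, -0.2588); cell (2,3); t to first gridline: x 0.1760, y 1.3137 (then +1.0353 / +3.8637)
    (1,3) via x @ 0.1760  # hit
  → r_2 = 0.1760
beam 3: φ=90°, α=285°
  direction (0.2588, -0.9659); cell (2,3); t to first gridline: x 3.2069, y 0.3520 (then +3.8637 / +1.0353)
    (2,2) via y @ 0.3520
    (2,1) via y @ 1.3873
    (2,0) via y @ 2.4225  # hit
  → r_3 = 2.4225

ranges = [0.6568, 0.1760, 2.4225]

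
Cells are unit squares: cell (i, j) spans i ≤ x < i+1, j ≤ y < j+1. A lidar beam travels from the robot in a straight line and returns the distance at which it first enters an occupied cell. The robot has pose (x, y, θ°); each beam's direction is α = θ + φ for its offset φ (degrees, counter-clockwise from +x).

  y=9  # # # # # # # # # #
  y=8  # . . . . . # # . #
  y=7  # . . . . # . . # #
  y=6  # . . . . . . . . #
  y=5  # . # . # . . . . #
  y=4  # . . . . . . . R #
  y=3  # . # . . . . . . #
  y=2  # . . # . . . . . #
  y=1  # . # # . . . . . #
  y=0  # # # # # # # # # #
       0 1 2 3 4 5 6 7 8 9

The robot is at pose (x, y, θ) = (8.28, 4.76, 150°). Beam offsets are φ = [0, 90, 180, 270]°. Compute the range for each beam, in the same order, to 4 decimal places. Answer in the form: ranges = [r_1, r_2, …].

ranges = [8.4062, 4.3417, 0.8314, 1.4400]

beam 1: φ=0°, α=150°
  direction (-0.8660, 0.5000); cell (8,4); t to first gridline: x 0.3233, y 0.4800 (then +1.1547 / +2.0000)
    (7,4) via x @ 0.3233
    (7,5) via y @ 0.4800
    (6,5) via x @ 1.4780
    (6,6) via y @ 2.4800
    (5,6) via x @ 2.6327
    (4,6) via x @ 3.7874
    (4,7) via y @ 4.4800
    (3,7) via x @ 4.9421
    (2,7) via x @ 6.0968
    (2,8) via y @ 6.4800
    (1,8) via x @ 7.2515
    (0,8) via x @ 8.4062  # hit
  → r_1 = 8.4062
beam 2: φ=90°, α=240°
  direction (-0.5000, -0.8660); cell (8,4); t to first gridline: x 0.5600, y 0.8776 (then +2.0000 / +1.1547)
    (7,4) via x @ 0.5600
    (7,3) via y @ 0.8776
    (7,2) via y @ 2.0323
    (6,2) via x @ 2.5600
    (6,1) via y @ 3.1870
    (6,0) via y @ 4.3417  # hit
  → r_2 = 4.3417
beam 3: φ=180°, α=330°
  direction (0.8660, -0.5000); cell (8,4); t to first gridline: x 0.8314, y 1.5200 (then +1.1547 / +2.0000)
    (9,4) via x @ 0.8314  # hit
  → r_3 = 0.8314
beam 4: φ=270°, α=60°
  direction (0.5000, 0.8660); cell (8,4); t to first gridline: x 1.4400, y 0.2771 (then +2.0000 / +1.1547)
    (8,5) via y @ 0.2771
    (8,6) via y @ 1.4318
    (9,6) via x @ 1.4400  # hit
  → r_4 = 1.4400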